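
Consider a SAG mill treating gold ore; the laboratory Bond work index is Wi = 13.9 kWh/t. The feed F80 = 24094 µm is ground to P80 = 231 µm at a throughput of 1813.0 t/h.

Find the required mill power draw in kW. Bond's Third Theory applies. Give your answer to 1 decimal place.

W = 10 Wi / √P80 − 10 Wi / √F80
W = 10·13.9·(1/√231 − 1/√24094) = 10·13.9·(0.059353) = 8.2500 kWh/t
P_mill = W·ṁ = 8.2500·1813.0 = 14957.3 kW

P = 14957.3 kW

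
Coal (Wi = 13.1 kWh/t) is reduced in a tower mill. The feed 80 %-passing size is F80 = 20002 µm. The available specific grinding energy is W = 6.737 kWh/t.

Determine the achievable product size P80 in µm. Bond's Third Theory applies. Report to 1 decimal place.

W_Bond = 10·Wi·(1/√P₈₀ − 1/√F₈₀)
P80^(−½) = W/(10 Wi) + F80^(−½)
  = 6.7370/(10·13.1) + 1/√20002 = 0.051427 + 0.007071 = 0.058498
P80 = (1/0.058498)² = 17.0945² = 292.22 µm

P80 = 292.2 µm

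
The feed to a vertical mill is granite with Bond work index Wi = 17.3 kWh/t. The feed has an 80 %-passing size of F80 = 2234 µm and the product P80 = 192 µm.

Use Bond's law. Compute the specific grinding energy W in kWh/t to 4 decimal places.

W = 8.8250 kWh/t

W = 10 Wi (P80^-0.5 − F80^-0.5)
1/√192 = 0.072169;  1/√2234 = 0.021157
W = 10·17.3·(0.072169 − 0.021157) = 8.8250 kWh/t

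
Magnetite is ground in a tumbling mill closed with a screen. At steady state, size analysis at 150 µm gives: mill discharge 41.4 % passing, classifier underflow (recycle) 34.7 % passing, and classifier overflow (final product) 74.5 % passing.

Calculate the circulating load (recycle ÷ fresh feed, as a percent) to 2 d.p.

Mass balance on the −150 µm fraction:
(1+r)d = ru + o → r = (o−d)/(d−u)
r = (74.5 − 41.4)/(41.4 − 34.7) = 33.1/6.7 = 4.9403
CL = 100·r = 494.03 %

CL = 494.03 %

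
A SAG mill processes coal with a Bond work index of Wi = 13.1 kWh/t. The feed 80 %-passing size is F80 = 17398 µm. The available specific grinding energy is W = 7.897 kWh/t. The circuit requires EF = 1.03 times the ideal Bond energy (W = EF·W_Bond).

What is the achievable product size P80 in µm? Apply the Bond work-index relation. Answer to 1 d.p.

W = 10·Wi·[P80^(−½) − F80^(−½)]
W_Bond = W / EF = 7.897 / 1.03 = 7.6670 kWh/t
P80^-0.5 = F80^-0.5 + W_Bond/(10 Wi)
  = 7.6670/(10·13.1) + 1/√17398 = 0.058527 + 0.007581 = 0.066108
P80 = (1/0.066108)² = 15.1267² = 228.82 µm

P80 = 228.8 µm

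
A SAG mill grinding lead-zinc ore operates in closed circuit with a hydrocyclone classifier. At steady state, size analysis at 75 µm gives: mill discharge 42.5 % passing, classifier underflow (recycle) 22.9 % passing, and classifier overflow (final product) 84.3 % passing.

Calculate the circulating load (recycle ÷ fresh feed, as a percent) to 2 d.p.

Balance %-passing 75 µm (r = R/F):
d + r·d = r·u + o → r(d−u) = o−d
r = (84.3 − 42.5)/(42.5 − 22.9) = 41.8/19.6 = 2.1327
CL = 100·r = 213.27 %

CL = 213.27 %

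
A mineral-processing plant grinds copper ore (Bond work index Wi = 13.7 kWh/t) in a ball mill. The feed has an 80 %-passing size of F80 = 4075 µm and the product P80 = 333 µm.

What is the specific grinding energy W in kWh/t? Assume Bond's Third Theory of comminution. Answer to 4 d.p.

W_Bond = 10·Wi·(1/√P₈₀ − 1/√F₈₀)
1/√333 = 0.054800;  1/√4075 = 0.015665
W = 10·13.7·(0.054800 − 0.015665) = 5.3614 kWh/t

W = 5.3614 kWh/t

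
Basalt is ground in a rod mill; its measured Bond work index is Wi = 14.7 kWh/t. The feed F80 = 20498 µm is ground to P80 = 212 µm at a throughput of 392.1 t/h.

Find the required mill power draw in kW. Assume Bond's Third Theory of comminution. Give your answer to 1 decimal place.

W = 10·Wi·[P80^(−½) − F80^(−½)]
W = 10·14.7·(1/√212 − 1/√20498) = 10·14.7·(0.061696) = 9.0693 kWh/t
P = W·T = 9.0693·392.1 = 3556.1 kW

P = 3556.1 kW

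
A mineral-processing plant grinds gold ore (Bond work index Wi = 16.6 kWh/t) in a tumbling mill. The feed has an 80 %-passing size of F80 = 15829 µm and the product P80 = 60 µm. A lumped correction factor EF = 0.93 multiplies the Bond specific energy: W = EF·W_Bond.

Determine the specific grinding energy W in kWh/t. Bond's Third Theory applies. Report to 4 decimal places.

W = 18.7033 kWh/t

W_Bond = 10·Wi·(1/√P₈₀ − 1/√F₈₀)
1/√60 = 0.129099;  1/√15829 = 0.007948
W = 10·16.6·(0.129099 − 0.007948) = 20.1111 kWh/t
Corrected W = EF·W_Bond = 0.93·20.1111 = 18.7033 kWh/t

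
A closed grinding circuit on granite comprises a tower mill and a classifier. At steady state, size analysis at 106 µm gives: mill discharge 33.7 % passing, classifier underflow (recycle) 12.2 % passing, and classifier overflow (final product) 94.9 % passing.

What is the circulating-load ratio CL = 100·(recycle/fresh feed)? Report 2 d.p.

Two-product formula at 106 µm:
(1+r)d = ru + o → r = (o−d)/(d−u)
r = (94.9 − 33.7)/(33.7 − 12.2) = 61.2/21.5 = 2.8465
CL = 100·r = 284.65 %

CL = 284.65 %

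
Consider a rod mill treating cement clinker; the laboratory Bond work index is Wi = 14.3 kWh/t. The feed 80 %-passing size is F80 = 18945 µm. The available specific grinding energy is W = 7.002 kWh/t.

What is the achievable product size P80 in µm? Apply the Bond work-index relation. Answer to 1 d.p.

W_Bond = 10·Wi·(1/√P₈₀ − 1/√F₈₀)
1/√P80 = 1/√F80 + W/(10·Wi)
  = 7.0020/(10·14.3) + 1/√18945 = 0.048965 + 0.007265 = 0.056230
P80 = (1/0.056230)² = 17.7840² = 316.27 µm

P80 = 316.3 µm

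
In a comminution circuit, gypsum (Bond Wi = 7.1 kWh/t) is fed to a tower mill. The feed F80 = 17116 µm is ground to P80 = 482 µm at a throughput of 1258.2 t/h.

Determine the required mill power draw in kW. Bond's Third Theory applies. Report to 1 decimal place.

W = 10 Wi (P80^-0.5 − F80^-0.5)
W = 10·7.1·(1/√482 − 1/√17116) = 10·7.1·(0.037905) = 2.6913 kWh/t
Power = W × throughput = 2.6913 kWh/t × 1258.2 t/h = 3386.1 kW

P = 3386.1 kW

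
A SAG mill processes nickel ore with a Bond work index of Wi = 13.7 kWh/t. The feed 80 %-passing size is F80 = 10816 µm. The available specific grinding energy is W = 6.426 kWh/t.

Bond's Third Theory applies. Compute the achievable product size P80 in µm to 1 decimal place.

W = 10 Wi / √P80 − 10 Wi / √F80
1/√P80 = 1/√F80 + W/(10·Wi)
  = 6.4260/(10·13.7) + 1/√10816 = 0.046905 + 0.009615 = 0.056520
P80 = (1/0.056520)² = 17.6927² = 313.03 µm

P80 = 313.0 µm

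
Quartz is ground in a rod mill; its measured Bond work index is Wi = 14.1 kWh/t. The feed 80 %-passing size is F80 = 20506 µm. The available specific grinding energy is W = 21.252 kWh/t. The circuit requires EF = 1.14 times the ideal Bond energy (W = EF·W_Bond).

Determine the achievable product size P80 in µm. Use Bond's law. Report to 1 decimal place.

P80 = 51.6 µm

W = 10 Wi (P80^-0.5 − F80^-0.5)
W_Bond = W / EF = 21.252 / 1.14 = 18.6421 kWh/t
⇒ 1/√P80 = W_Bond/(10 Wi) + 1/√F80
  = 18.6421/(10·14.1) + 1/√20506 = 0.132214 + 0.006983 = 0.139197
P80 = (1/0.139197)² = 7.1841² = 51.61 µm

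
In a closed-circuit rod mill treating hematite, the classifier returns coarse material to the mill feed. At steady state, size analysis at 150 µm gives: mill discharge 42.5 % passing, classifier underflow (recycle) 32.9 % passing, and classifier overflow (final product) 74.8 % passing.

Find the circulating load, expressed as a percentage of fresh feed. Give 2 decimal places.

Two-product formula at 150 µm:
r = (o − d)/(d − u)
r = (74.8 − 42.5)/(42.5 − 32.9) = 32.3/9.6 = 3.3646
CL = 100·r = 336.46 %

CL = 336.46 %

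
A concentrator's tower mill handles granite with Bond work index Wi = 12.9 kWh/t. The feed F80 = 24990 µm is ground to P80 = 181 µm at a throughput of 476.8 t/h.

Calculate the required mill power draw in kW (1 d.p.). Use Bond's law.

P = 4182.7 kW

W = 10·Wi·[P80^(−½) − F80^(−½)]
W = 10·12.9·(1/√181 − 1/√24990) = 10·12.9·(0.068004) = 8.7725 kWh/t
P = W·T = 8.7725·476.8 = 4182.7 kW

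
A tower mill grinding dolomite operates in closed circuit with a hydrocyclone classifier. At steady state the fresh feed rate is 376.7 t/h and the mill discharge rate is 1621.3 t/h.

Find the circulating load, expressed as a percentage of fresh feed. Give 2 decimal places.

Discharge = new feed + return, hence
R = M − F = 1621.3 − 376.7 = 1244.6 t/h
CL = 100·R/F = 100·1244.6/376.7 = 330.40 %

CL = 330.40 %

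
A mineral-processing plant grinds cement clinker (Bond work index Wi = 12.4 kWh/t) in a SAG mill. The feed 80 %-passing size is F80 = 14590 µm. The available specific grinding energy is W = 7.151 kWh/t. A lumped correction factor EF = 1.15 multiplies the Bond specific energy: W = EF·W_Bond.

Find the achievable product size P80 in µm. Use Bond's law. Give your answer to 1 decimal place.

W = 10 Wi / √P80 − 10 Wi / √F80
W_Bond = W / EF = 7.151 / 1.15 = 6.2183 kWh/t
⇒ 1/√P80 = W_Bond/(10 Wi) + 1/√F80
  = 6.2183/(10·12.4) + 1/√14590 = 0.050147 + 0.008279 = 0.058426
P80 = (1/0.058426)² = 17.1156² = 292.94 µm

P80 = 292.9 µm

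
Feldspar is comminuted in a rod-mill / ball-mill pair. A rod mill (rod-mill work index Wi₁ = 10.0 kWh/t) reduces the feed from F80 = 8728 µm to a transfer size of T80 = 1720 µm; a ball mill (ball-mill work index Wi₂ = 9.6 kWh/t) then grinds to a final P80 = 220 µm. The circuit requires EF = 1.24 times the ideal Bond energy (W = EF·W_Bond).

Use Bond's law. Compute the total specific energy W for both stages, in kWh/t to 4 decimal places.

W = 6.8180 kWh/t

W = 10 Wi (1/√P80 − 1/√F80)  [Bond]
Stage 1 (8728→1720 µm, Wi₁=10.0): W₁ = 10·10.0·(0.024112 − 0.010704) = 1.3408 kWh/t
Stage 2 (1720→220 µm, Wi₂=9.6): W₂ = 10·9.6·(0.067420 − 0.024112) = 4.1576 kWh/t
W = W₁ + W₂ = 1.3408 + 4.1576 = 5.4984 kWh/t
Corrected W = EF·W_Bond = 1.24·5.4984 = 6.8180 kWh/t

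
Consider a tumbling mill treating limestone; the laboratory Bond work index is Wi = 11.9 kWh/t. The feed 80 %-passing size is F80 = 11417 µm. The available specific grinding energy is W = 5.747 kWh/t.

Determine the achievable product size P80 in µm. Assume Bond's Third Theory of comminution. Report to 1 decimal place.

W = 10 Wi / √P80 − 10 Wi / √F80
P80^-0.5 = F80^-0.5 + W/(10 Wi)
  = 5.7470/(10·11.9) + 1/√11417 = 0.048294 + 0.009359 = 0.057653
P80 = (1/0.057653)² = 17.3452² = 300.85 µm

P80 = 300.9 µm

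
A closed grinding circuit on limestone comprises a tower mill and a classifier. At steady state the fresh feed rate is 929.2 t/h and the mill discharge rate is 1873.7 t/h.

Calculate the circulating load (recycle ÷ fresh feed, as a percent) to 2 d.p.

CL = 101.65 %

M = F + R at steady state, so:
R = M − F = 1873.7 − 929.2 = 944.5 t/h
CL = 100·R/F = 100·944.5/929.2 = 101.65 %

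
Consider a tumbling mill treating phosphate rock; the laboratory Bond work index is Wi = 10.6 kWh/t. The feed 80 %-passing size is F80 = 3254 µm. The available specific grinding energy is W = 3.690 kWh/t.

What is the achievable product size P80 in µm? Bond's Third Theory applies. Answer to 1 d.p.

P80 = 365.0 µm

W = 10·Wi·(P80^(-½) − F80^(-½))
P80^(−½) = W/(10 Wi) + F80^(−½)
  = 3.6900/(10·10.6) + 1/√3254 = 0.034811 + 0.017530 = 0.052342
P80 = (1/0.052342)² = 19.1052² = 365.01 µm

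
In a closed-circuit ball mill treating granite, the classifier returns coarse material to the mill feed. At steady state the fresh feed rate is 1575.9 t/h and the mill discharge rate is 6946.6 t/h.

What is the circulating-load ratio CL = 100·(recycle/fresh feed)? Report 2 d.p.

Discharge = new feed + return, hence
R = M − F = 6946.6 − 1575.9 = 5370.7 t/h
CL = 100·R/F = 100·5370.7/1575.9 = 340.80 %

CL = 340.80 %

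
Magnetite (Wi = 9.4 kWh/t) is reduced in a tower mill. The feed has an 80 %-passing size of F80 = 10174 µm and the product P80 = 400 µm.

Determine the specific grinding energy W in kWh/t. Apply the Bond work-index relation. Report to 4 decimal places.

W = 10 Wi (1/√P80 − 1/√F80)  [Bond]
1/√400 = 0.050000;  1/√10174 = 0.009914
W = 10·9.4·(0.050000 − 0.009914) = 3.7681 kWh/t

W = 3.7681 kWh/t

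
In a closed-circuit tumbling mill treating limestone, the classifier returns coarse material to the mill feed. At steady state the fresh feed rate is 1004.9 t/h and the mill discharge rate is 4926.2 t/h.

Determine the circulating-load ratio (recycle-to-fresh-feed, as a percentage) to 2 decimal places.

CL = 390.22 %

M = F + R at steady state, so:
R = M − F = 4926.2 − 1004.9 = 3921.3 t/h
CL = 100·R/F = 100·3921.3/1004.9 = 390.22 %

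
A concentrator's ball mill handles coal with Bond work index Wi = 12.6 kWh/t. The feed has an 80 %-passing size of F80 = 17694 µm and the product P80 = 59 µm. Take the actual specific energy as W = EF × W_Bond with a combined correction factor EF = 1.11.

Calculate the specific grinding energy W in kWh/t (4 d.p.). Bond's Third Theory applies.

W = 10·Wi·[P80^(−½) − F80^(−½)]
1/√59 = 0.130189;  1/√17694 = 0.007518
W = 10·12.6·(0.130189 − 0.007518) = 15.4566 kWh/t
Corrected W = EF·W_Bond = 1.11·15.4566 = 17.1568 kWh/t

W = 17.1568 kWh/t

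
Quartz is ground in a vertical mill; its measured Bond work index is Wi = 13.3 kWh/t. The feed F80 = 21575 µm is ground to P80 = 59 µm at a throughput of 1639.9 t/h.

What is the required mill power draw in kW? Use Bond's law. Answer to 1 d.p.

P = 26910.2 kW

W = 10 Wi / √P80 − 10 Wi / √F80
W = 10·13.3·(1/√59 − 1/√21575) = 10·13.3·(0.123381) = 16.4097 kWh/t
Power = W × throughput = 16.4097 kWh/t × 1639.9 t/h = 26910.2 kW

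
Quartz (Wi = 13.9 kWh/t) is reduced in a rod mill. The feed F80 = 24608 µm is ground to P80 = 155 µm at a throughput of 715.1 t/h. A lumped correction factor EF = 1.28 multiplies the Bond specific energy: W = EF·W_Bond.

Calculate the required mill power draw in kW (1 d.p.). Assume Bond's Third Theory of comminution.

P = 9408.3 kW

W = 10 Wi (P80^-0.5 − F80^-0.5)
W = 10·13.9·(1/√155 − 1/√24608) = 10·13.9·(0.073947) = 10.2787 kWh/t
Apply correction: 10.2787 × 1.28 = 13.1567 kWh/t
Power = W × throughput = 13.1567 kWh/t × 715.1 t/h = 9408.3 kW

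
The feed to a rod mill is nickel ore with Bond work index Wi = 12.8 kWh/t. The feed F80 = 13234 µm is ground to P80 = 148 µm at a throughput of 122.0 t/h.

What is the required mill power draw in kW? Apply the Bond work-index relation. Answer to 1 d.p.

W = 10 Wi / √P80 − 10 Wi / √F80
W = 10·12.8·(1/√148 − 1/√13234) = 10·12.8·(0.073507) = 9.4089 kWh/t
P = W·T = 9.4089·122.0 = 1147.9 kW

P = 1147.9 kW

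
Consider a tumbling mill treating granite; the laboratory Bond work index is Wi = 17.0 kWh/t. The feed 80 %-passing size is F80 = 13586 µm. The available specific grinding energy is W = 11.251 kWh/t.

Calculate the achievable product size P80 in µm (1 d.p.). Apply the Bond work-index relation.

P80 = 178.9 µm

Bond: W = 10·Wi·(1/√P80 − 1/√F80)
P80^(−½) = W/(10 Wi) + F80^(−½)
  = 11.2510/(10·17.0) + 1/√13586 = 0.066182 + 0.008579 = 0.074762
P80 = (1/0.074762)² = 13.3758² = 178.91 µm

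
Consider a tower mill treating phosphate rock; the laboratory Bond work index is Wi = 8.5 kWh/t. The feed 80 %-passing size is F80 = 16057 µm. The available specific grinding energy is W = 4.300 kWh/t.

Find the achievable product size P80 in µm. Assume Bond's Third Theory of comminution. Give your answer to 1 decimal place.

P80 = 292.4 µm

W = 10·Wi·[P80^(−½) − F80^(−½)]
⇒ 1/√P80 = W/(10 Wi) + 1/√F80
  = 4.3000/(10·8.5) + 1/√16057 = 0.050588 + 0.007892 = 0.058480
P80 = (1/0.058480)² = 17.0999² = 292.41 µm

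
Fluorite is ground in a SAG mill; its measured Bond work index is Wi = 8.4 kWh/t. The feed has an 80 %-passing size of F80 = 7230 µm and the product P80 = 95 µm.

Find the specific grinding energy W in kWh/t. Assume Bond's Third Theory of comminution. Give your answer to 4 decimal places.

W_Bond = 10·Wi·(1/√P₈₀ − 1/√F₈₀)
1/√95 = 0.102598;  1/√7230 = 0.011761
W = 10·8.4·(0.102598 − 0.011761) = 7.6303 kWh/t

W = 7.6303 kWh/t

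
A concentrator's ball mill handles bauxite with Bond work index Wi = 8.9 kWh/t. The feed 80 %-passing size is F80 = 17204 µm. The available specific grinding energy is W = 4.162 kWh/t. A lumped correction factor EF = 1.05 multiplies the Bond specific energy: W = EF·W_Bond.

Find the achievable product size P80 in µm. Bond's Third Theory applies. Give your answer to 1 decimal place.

P80 = 367.5 µm

W = 10·Wi·(P80^(-½) − F80^(-½))
W_Bond = W / EF = 4.162 / 1.05 = 3.9638 kWh/t
1/√P80 = 1/√F80 + W_Bond/(10·Wi)
  = 3.9638/(10·8.9) + 1/√17204 = 0.044537 + 0.007624 = 0.052161
P80 = (1/0.052161)² = 19.1713² = 367.54 µm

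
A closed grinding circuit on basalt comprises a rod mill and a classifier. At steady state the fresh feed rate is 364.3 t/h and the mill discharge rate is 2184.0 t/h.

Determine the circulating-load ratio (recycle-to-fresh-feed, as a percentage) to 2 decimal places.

CL = 499.51 %

M = F + R at steady state, so:
R = M − F = 2184.0 − 364.3 = 1819.7 t/h
CL = 100·R/F = 100·1819.7/364.3 = 499.51 %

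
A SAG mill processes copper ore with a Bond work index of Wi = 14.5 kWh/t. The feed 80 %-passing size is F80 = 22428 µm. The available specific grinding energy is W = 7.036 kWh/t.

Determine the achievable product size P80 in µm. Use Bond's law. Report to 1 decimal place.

P80 = 328.2 µm

W = 10·Wi·(P80^(-½) − F80^(-½))
P80^(−½) = W/(10 Wi) + F80^(−½)
  = 7.0360/(10·14.5) + 1/√22428 = 0.048524 + 0.006677 = 0.055201
P80 = (1/0.055201)² = 18.1155² = 328.17 µm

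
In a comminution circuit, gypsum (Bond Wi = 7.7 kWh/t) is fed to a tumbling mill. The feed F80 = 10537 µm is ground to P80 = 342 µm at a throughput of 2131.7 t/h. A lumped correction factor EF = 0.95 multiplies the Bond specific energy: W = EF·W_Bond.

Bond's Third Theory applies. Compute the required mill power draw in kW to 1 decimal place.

W = 10 Wi (P80^-0.5 − F80^-0.5)
W = 10·7.7·(1/√342 − 1/√10537) = 10·7.7·(0.044332) = 3.4136 kWh/t
Apply correction: 3.4136 × 0.95 = 3.2429 kWh/t
Mill draw = 3.2429 × 2131.7 = 6912.9 kW

P = 6912.9 kW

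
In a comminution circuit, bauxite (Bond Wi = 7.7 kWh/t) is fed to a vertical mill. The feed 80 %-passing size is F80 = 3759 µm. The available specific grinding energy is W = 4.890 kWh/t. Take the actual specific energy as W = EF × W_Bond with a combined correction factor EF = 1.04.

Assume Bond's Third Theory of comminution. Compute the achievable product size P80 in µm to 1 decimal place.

W = 10 Wi (1/√P80 − 1/√F80)  [Bond]
W_Bond = W / EF = 4.890 / 1.04 = 4.7019 kWh/t
P80^(−½) = W_Bond/(10 Wi) + F80^(−½)
  = 4.7019/(10·7.7) + 1/√3759 = 0.061064 + 0.016310 = 0.077374
P80 = (1/0.077374)² = 12.9242² = 167.03 µm

P80 = 167.0 µm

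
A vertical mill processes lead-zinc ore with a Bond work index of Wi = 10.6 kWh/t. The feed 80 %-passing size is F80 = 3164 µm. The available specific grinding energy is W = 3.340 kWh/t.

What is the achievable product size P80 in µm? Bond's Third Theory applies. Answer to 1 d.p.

W_Bond = 10·Wi·(1/√P₈₀ − 1/√F₈₀)
P80^-0.5 = F80^-0.5 + W/(10 Wi)
  = 3.3400/(10·10.6) + 1/√3164 = 0.031509 + 0.017778 = 0.049287
P80 = (1/0.049287)² = 20.2892² = 411.65 µm

P80 = 411.7 µm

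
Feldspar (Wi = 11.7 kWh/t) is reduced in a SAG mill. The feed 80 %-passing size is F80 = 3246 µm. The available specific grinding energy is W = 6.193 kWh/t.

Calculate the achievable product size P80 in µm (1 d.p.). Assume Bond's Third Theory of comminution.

P80 = 201.3 µm

Bond:  W = 10 Wi (1/√P − 1/√F)
1/√P80 = 1/√F80 + W/(10·Wi)
  = 6.1930/(10·11.7) + 1/√3246 = 0.052932 + 0.017552 = 0.070484
P80 = (1/0.070484)² = 14.1877² = 201.29 µm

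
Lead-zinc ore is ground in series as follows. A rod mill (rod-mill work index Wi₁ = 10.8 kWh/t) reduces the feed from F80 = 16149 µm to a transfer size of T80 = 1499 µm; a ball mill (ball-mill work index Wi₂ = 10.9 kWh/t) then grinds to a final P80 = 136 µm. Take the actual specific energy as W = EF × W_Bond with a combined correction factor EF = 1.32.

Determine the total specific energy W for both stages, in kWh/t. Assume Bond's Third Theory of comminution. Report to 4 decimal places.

W = 11.1817 kWh/t

W_Bond = 10·Wi·(1/√P₈₀ − 1/√F₈₀)
Stage 1 (16149→1499 µm, Wi₁=10.8): W₁ = 10·10.8·(0.025828 − 0.007869) = 1.9396 kWh/t
Stage 2 (1499→136 µm, Wi₂=10.9): W₂ = 10·10.9·(0.085749 − 0.025828) = 6.5314 kWh/t
W = W₁ + W₂ = 1.9396 + 6.5314 = 8.4710 kWh/t
With EF = 1.32: W = 8.4710·1.32 = 11.1817 kWh/t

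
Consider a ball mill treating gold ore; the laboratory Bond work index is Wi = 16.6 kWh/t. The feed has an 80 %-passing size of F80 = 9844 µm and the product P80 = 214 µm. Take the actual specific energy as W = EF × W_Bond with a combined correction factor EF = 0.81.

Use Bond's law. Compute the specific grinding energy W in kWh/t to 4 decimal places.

W = 7.8363 kWh/t

W = 10 Wi (1/√P80 − 1/√F80)  [Bond]
1/√214 = 0.068359;  1/√9844 = 0.010079
W = 10·16.6·(0.068359 − 0.010079) = 9.6744 kWh/t
W_actual = 0.81 × 9.6744 = 7.8363 kWh/t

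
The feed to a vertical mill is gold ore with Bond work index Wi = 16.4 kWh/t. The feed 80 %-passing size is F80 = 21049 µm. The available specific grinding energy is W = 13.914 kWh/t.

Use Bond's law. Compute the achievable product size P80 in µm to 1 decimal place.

P80 = 118.8 µm

Bond: W = 10·Wi·(1/√P80 − 1/√F80)
⇒ 1/√P80 = W/(10·Wi) + 1/√F80
  = 13.9140/(10·16.4) + 1/√21049 = 0.084841 + 0.006893 = 0.091734
P80 = (1/0.091734)² = 10.9011² = 118.83 µm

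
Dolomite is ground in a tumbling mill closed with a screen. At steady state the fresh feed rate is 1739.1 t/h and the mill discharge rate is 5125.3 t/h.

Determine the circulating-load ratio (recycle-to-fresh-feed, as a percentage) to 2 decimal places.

Steady state: M = F + R.
R = M − F = 5125.3 − 1739.1 = 3386.2 t/h
CL = 100·R/F = 100·3386.2/1739.1 = 194.71 %

CL = 194.71 %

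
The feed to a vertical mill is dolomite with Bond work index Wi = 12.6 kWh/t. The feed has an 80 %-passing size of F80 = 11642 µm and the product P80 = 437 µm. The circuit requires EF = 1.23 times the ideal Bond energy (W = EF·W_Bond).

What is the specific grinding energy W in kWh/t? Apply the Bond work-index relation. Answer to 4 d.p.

W_Bond = 10·Wi·(1/√P₈₀ − 1/√F₈₀)
1/√437 = 0.047836;  1/√11642 = 0.009268
W = 10·12.6·(0.047836 − 0.009268) = 4.8596 kWh/t
W_actual = 1.23 × 4.8596 = 5.9773 kWh/t

W = 5.9773 kWh/t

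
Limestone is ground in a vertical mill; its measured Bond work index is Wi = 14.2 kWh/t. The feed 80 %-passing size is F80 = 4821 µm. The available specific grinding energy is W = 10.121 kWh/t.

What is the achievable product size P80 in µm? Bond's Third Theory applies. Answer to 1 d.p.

W = 10·Wi·[P80^(−½) − F80^(−½)]
P80^(−½) = W/(10 Wi) + F80^(−½)
  = 10.1210/(10·14.2) + 1/√4821 = 0.071275 + 0.014402 = 0.085677
P80 = (1/0.085677)² = 11.6718² = 136.23 µm

P80 = 136.2 µm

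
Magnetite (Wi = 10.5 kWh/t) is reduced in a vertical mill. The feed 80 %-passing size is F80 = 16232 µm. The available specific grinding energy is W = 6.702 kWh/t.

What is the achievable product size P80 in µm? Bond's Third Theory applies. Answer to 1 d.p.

Bond:  W = 10 Wi (1/√P − 1/√F)
⇒ 1/√P80 = W/(10·Wi) + 1/√F80
  = 6.7020/(10·10.5) + 1/√16232 = 0.063829 + 0.007849 = 0.071678
P80 = (1/0.071678)² = 13.9514² = 194.64 µm

P80 = 194.6 µm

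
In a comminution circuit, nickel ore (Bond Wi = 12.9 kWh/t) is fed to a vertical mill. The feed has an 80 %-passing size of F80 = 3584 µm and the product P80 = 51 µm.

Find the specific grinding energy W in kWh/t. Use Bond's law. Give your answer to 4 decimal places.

W = 10·Wi·(P80^(-½) − F80^(-½))
1/√51 = 0.140028;  1/√3584 = 0.016704
W = 10·12.9·(0.140028 − 0.016704) = 15.9088 kWh/t

W = 15.9088 kWh/t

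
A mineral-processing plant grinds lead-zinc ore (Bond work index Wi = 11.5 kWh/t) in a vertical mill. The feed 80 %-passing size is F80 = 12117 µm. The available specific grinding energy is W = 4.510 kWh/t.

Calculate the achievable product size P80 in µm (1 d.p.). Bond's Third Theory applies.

P80 = 428.6 µm

W = 10 Wi (1/√P80 − 1/√F80)  [Bond]
P80^-0.5 = F80^-0.5 + W/(10 Wi)
  = 4.5100/(10·11.5) + 1/√12117 = 0.039217 + 0.009085 = 0.048302
P80 = (1/0.048302)² = 20.7031² = 428.62 µm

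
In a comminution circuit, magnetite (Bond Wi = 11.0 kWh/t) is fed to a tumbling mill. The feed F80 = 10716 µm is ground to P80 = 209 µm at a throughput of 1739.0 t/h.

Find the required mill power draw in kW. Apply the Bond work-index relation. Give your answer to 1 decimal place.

P = 11383.9 kW

W = 10 Wi (P80^-0.5 − F80^-0.5)
W = 10·11.0·(1/√209 − 1/√10716) = 10·11.0·(0.059511) = 6.5462 kWh/t
P = W·T = 6.5462·1739.0 = 11383.9 kW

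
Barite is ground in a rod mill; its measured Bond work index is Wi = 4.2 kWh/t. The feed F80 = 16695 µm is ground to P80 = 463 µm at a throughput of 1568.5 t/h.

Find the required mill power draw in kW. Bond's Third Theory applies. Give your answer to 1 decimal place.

P = 2551.7 kW

Bond:  W = 10 Wi (1/√P − 1/√F)
W = 10·4.2·(1/√463 − 1/√16695) = 10·4.2·(0.038735) = 1.6269 kWh/t
Power = W × throughput = 1.6269 kWh/t × 1568.5 t/h = 2551.7 kW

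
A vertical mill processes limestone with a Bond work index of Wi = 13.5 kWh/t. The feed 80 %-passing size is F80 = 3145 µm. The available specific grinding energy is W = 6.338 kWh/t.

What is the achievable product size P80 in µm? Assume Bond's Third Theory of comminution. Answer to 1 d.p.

P80 = 238.3 µm

W = 10 Wi (P80^-0.5 − F80^-0.5)
P80^(−½) = W/(10 Wi) + F80^(−½)
  = 6.3380/(10·13.5) + 1/√3145 = 0.046948 + 0.017832 = 0.064780
P80 = (1/0.064780)² = 15.4369² = 238.30 µm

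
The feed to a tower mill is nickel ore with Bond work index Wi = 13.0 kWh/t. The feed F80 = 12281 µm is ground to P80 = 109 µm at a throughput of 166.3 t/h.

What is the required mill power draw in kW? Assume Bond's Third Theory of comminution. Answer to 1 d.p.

P = 1875.6 kW

Bond: W = 10·Wi·(1/√P80 − 1/√F80)
W = 10·13.0·(1/√109 − 1/√12281) = 10·13.0·(0.086759) = 11.2787 kWh/t
Power = W × throughput = 11.2787 kWh/t × 166.3 t/h = 1875.6 kW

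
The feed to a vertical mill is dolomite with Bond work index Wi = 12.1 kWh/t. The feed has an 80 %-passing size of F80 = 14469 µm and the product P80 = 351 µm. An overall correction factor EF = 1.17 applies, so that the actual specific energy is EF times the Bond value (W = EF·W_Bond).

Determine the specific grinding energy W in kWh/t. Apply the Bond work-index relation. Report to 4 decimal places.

W = 6.3795 kWh/t

Bond: W = 10·Wi·(1/√P80 − 1/√F80)
1/√351 = 0.053376;  1/√14469 = 0.008313
W = 10·12.1·(0.053376 − 0.008313) = 5.4526 kWh/t
With EF = 1.17: W = 5.4526·1.17 = 6.3795 kWh/t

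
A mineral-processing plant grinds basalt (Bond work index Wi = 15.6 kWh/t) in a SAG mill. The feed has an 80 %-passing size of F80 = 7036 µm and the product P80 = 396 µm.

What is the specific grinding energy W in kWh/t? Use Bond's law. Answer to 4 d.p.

W = 10 Wi / √P80 − 10 Wi / √F80
1/√396 = 0.050252;  1/√7036 = 0.011922
W = 10·15.6·(0.050252 − 0.011922) = 5.9795 kWh/t

W = 5.9795 kWh/t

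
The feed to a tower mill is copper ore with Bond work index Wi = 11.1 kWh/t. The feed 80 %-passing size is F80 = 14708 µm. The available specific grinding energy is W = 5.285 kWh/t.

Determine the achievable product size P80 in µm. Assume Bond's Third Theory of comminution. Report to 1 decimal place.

Bond:  W = 10 Wi (1/√P − 1/√F)
P80^-0.5 = F80^-0.5 + W/(10 Wi)
  = 5.2850/(10·11.1) + 1/√14708 = 0.047613 + 0.008246 = 0.055858
P80 = (1/0.055858)² = 17.9025² = 320.50 µm

P80 = 320.5 µm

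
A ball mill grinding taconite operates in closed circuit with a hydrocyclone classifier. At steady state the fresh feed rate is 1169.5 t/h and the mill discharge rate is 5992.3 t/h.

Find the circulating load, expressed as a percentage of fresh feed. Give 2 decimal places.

Steady state: M = F + R.
R = M − F = 5992.3 − 1169.5 = 4822.8 t/h
CL = 100·R/F = 100·4822.8/1169.5 = 412.38 %

CL = 412.38 %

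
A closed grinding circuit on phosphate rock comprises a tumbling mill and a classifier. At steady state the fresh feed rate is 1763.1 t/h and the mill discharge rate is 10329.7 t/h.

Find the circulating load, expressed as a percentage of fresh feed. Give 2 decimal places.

M = F + R at steady state, so:
R = M − F = 10329.7 − 1763.1 = 8566.6 t/h
CL = 100·R/F = 100·8566.6/1763.1 = 485.88 %

CL = 485.88 %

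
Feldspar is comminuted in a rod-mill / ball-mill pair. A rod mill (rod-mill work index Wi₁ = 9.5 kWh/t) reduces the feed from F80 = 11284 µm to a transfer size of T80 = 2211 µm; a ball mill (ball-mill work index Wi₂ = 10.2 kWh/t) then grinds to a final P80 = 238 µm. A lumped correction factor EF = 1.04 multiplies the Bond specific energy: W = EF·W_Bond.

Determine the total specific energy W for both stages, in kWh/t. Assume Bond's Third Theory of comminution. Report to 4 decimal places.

W = 5.7912 kWh/t

Bond:  W = 10 Wi (1/√P − 1/√F)
Stage 1 (11284→2211 µm, Wi₁=9.5): W₁ = 10·9.5·(0.021267 − 0.009414) = 1.1260 kWh/t
Stage 2 (2211→238 µm, Wi₂=10.2): W₂ = 10·10.2·(0.064820 − 0.021267) = 4.4424 kWh/t
W = W₁ + W₂ = 1.1260 + 4.4424 = 5.5685 kWh/t
Apply correction: 5.5685 × 1.04 = 5.7912 kWh/t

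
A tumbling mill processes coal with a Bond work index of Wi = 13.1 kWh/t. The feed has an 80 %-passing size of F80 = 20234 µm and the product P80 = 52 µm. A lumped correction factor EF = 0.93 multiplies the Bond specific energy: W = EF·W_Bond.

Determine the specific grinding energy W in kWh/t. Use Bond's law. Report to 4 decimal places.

W = 10 Wi (1/√P80 − 1/√F80)  [Bond]
1/√52 = 0.138675;  1/√20234 = 0.007030
W = 10·13.1·(0.138675 − 0.007030) = 17.2455 kWh/t
Apply correction: 17.2455 × 0.93 = 16.0383 kWh/t

W = 16.0383 kWh/t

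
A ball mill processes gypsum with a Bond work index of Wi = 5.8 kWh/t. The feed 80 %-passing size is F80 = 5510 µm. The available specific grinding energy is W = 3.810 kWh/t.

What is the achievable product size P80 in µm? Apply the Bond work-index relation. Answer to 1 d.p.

Bond: W = 10·Wi·(1/√P80 − 1/√F80)
P80^-0.5 = F80^-0.5 + W/(10 Wi)
  = 3.8100/(10·5.8) + 1/√5510 = 0.065690 + 0.013472 = 0.079161
P80 = (1/0.079161)² = 12.6324² = 159.58 µm

P80 = 159.6 µm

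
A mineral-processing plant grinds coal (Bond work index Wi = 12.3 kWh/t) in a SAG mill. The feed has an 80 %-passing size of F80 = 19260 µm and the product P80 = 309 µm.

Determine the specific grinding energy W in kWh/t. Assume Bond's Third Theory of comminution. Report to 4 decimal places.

Bond:  W = 10 Wi (1/√P − 1/√F)
1/√309 = 0.056888;  1/√19260 = 0.007206
W = 10·12.3·(0.056888 − 0.007206) = 6.1109 kWh/t

W = 6.1109 kWh/t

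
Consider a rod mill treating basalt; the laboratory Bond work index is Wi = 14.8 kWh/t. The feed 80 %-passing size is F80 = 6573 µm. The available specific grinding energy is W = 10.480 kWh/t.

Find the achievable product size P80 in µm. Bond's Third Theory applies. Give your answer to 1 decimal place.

W = 10 Wi (1/√P80 − 1/√F80)  [Bond]
P80^(−½) = W/(10 Wi) + F80^(−½)
  = 10.4800/(10·14.8) + 1/√6573 = 0.070811 + 0.012334 = 0.083145
P80 = (1/0.083145)² = 12.0272² = 144.65 µm

P80 = 144.7 µm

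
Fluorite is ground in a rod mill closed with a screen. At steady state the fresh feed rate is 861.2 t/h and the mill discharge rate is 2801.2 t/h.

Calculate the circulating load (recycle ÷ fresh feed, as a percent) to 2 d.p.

CL = 225.27 %

Mill node: discharge = fresh + recycle.
R = M − F = 2801.2 − 861.2 = 1940.0 t/h
CL = 100·R/F = 100·1940.0/861.2 = 225.27 %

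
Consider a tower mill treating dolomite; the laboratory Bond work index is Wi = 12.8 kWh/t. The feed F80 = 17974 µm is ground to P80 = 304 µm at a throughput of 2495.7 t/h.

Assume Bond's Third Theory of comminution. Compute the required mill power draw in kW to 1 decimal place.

P = 15938.9 kW

W = 10 Wi (1/√P80 − 1/√F80)  [Bond]
W = 10·12.8·(1/√304 − 1/√17974) = 10·12.8·(0.049895) = 6.3866 kWh/t
P_mill = W·ṁ = 6.3866·2495.7 = 15938.9 kW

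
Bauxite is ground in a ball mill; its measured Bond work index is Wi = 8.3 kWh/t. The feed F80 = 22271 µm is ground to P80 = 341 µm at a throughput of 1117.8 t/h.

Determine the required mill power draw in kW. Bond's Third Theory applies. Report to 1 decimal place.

P = 4402.5 kW

W = 10 Wi (P80^-0.5 − F80^-0.5)
W = 10·8.3·(1/√341 − 1/√22271) = 10·8.3·(0.047452) = 3.9385 kWh/t
P = W·T = 3.9385·1117.8 = 4402.5 kW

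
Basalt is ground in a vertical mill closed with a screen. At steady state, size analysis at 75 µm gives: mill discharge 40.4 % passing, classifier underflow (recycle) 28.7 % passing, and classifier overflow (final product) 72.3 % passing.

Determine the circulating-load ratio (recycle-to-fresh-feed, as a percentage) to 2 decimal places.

Balance %-passing 75 µm (r = R/F):
(1+r)d = ru + o → r = (o−d)/(d−u)
r = (72.3 − 40.4)/(40.4 − 28.7) = 31.9/11.7 = 2.7265
CL = 100·r = 272.65 %

CL = 272.65 %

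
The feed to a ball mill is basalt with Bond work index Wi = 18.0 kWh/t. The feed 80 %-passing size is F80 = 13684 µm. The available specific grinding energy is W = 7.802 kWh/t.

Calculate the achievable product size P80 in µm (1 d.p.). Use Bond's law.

P80 = 371.3 µm

W = 10 Wi (1/√P80 − 1/√F80)  [Bond]
⇒ 1/√P80 = W/(10·Wi) + 1/√F80
  = 7.8020/(10·18.0) + 1/√13684 = 0.043344 + 0.008549 = 0.051893
P80 = (1/0.051893)² = 19.2704² = 371.35 µm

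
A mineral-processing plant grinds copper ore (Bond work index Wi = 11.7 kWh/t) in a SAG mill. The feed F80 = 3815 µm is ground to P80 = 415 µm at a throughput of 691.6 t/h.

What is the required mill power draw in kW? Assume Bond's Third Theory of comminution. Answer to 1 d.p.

W = 10 Wi / √P80 − 10 Wi / √F80
W = 10·11.7·(1/√415 − 1/√3815) = 10·11.7·(0.032898) = 3.8490 kWh/t
P_mill = W·ṁ = 3.8490·691.6 = 2662.0 kW

P = 2662.0 kW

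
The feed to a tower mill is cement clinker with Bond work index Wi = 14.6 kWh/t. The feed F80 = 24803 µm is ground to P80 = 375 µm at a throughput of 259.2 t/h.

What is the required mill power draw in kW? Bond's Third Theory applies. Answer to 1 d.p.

Bond:  W = 10 Wi (1/√P − 1/√F)
W = 10·14.6·(1/√375 − 1/√24803) = 10·14.6·(0.045290) = 6.6124 kWh/t
P_mill = W·ṁ = 6.6124·259.2 = 1713.9 kW

P = 1713.9 kW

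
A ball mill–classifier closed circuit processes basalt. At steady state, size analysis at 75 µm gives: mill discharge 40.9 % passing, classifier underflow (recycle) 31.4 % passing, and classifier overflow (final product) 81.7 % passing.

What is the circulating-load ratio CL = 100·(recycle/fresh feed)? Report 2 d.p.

CL = 429.47 %

Balance %-passing 75 µm (r = R/F):
r = (o − d)/(d − u)
r = (81.7 − 40.9)/(40.9 − 31.4) = 40.8/9.5 = 4.2947
CL = 100·r = 429.47 %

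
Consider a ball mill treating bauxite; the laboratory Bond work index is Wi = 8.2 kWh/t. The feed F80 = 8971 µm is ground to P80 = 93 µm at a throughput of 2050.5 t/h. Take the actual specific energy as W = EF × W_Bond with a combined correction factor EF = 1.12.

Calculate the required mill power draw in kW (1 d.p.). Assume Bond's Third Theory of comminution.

W = 10·Wi·(P80^(-½) − F80^(-½))
W = 10·8.2·(1/√93 − 1/√8971) = 10·8.2·(0.093137) = 7.6373 kWh/t
Apply correction: 7.6373 × 1.12 = 8.5537 kWh/t
P_mill = W·ṁ = 8.5537·2050.5 = 17539.4 kW

P = 17539.4 kW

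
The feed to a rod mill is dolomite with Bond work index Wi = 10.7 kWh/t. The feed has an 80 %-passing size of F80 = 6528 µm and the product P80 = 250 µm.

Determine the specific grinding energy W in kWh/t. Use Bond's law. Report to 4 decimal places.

W = 5.4430 kWh/t

W = 10·Wi·(P80^(-½) − F80^(-½))
1/√250 = 0.063246;  1/√6528 = 0.012377
W = 10·10.7·(0.063246 − 0.012377) = 5.4430 kWh/t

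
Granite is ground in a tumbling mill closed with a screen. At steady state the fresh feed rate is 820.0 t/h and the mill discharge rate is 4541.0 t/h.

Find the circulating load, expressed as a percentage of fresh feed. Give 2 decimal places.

Steady state: M = F + R.
R = M − F = 4541.0 − 820.0 = 3721.0 t/h
CL = 100·R/F = 100·3721.0/820.0 = 453.78 %

CL = 453.78 %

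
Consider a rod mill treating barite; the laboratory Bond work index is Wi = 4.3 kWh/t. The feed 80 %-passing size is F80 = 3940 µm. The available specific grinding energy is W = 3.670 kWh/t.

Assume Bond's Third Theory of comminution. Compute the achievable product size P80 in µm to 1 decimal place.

W = 10 Wi (P80^-0.5 − F80^-0.5)
1/√P80 = 1/√F80 + W/(10·Wi)
  = 3.6700/(10·4.3) + 1/√3940 = 0.085349 + 0.015931 = 0.101280
P80 = (1/0.101280)² = 9.8736² = 97.49 µm

P80 = 97.5 µm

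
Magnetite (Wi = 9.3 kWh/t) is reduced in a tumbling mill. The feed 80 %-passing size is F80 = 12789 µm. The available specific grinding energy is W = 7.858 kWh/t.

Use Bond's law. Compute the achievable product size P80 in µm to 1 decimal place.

P80 = 114.8 µm

W = 10 Wi (1/√P80 − 1/√F80)  [Bond]
⇒ 1/√P80 = W/(10·Wi) + 1/√F80
  = 7.8580/(10·9.3) + 1/√12789 = 0.084495 + 0.008843 = 0.093337
P80 = (1/0.093337)² = 10.7138² = 114.79 µm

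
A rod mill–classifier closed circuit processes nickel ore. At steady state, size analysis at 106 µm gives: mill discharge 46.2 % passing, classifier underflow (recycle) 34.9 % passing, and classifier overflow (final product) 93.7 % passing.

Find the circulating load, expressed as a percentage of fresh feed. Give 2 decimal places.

Mass balance on the −106 µm fraction:
(1+r)·d = r·u + o ⇒ r = (o−d)/(d−u)
r = (93.7 − 46.2)/(46.2 − 34.9) = 47.5/11.3 = 4.2035
CL = 100·r = 420.35 %

CL = 420.35 %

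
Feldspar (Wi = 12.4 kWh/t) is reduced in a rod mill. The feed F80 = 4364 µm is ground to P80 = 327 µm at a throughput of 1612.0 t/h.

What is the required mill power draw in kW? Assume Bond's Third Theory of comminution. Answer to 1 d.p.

W = 10 Wi (1/√P80 − 1/√F80)  [Bond]
W = 10·12.4·(1/√327 − 1/√4364) = 10·12.4·(0.040163) = 4.9802 kWh/t
P = W·T = 4.9802·1612.0 = 8028.0 kW

P = 8028.0 kW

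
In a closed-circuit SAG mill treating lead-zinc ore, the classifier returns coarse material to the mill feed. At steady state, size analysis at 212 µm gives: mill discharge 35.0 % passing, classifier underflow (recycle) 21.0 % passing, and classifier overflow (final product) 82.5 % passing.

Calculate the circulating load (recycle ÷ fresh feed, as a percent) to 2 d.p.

CL = 339.29 %

Classifier node, passing 212 µm:
(1+r)·d = r·u + o ⇒ r = (o−d)/(d−u)
r = (82.5 − 35.0)/(35.0 − 21.0) = 47.5/14.0 = 3.3929
CL = 100·r = 339.29 %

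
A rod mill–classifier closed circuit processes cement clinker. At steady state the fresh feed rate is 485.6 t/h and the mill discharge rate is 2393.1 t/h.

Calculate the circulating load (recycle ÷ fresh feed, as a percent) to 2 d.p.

CL = 392.81 %

Steady state: M = F + R.
R = M − F = 2393.1 − 485.6 = 1907.5 t/h
CL = 100·R/F = 100·1907.5/485.6 = 392.81 %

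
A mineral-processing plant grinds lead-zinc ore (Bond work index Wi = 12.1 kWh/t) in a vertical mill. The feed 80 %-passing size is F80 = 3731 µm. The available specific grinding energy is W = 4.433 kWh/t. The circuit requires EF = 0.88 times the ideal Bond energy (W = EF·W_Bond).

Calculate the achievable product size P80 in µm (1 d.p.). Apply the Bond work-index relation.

W = 10 Wi (1/√P80 − 1/√F80)  [Bond]
W_Bond = W / EF = 4.433 / 0.88 = 5.0375 kWh/t
P80^(−½) = W_Bond/(10 Wi) + F80^(−½)
  = 5.0375/(10·12.1) + 1/√3731 = 0.041632 + 0.016371 = 0.058004
P80 = (1/0.058004)² = 17.2403² = 297.23 µm

P80 = 297.2 µm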